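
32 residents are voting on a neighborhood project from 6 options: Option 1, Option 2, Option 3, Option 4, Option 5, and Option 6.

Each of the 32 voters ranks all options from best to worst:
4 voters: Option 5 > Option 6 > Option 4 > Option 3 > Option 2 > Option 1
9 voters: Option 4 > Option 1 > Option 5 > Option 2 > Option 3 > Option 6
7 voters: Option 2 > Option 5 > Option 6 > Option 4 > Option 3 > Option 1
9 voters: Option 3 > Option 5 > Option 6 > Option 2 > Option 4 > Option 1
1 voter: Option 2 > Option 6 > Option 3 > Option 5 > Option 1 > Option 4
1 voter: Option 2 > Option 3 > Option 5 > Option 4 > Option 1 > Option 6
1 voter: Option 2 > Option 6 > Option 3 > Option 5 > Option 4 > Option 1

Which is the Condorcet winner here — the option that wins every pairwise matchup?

Option 5

Option 5 vs Option 1: 23–9
Option 5 vs Option 2: 22–10
Option 5 vs Option 3: 20–12
Option 5 vs Option 4: 23–9
Option 5 vs Option 6: 30–2
Option 5 beats every other option.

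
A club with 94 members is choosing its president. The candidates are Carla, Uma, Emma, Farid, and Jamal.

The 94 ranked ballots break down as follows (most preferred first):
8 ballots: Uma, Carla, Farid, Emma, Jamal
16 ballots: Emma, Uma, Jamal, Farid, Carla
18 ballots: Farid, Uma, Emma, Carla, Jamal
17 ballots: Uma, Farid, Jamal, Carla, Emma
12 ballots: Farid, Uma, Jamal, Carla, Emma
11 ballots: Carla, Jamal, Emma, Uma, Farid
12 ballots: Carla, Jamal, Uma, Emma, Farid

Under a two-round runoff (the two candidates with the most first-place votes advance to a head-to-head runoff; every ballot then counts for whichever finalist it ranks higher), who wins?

Uma

Round 1 first-place votes: Carla 23, Uma 25, Emma 16, Farid 30, Jamal 0. Farid and Uma advance.
Runoff: Farid is ranked above Uma on 30 ballots, Uma above Farid on 64.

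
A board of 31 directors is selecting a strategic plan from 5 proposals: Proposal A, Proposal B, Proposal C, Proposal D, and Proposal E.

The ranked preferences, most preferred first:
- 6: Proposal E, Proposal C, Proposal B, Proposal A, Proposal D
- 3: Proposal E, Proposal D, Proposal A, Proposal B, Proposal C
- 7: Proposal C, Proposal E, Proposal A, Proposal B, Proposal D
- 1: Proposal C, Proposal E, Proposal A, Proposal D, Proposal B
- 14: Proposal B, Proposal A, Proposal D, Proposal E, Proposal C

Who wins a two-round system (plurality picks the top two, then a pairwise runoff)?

Round 1 first-place votes: Proposal A 0, Proposal B 14, Proposal C 8, Proposal D 0, Proposal E 9. Proposal B and Proposal E advance.
Runoff: Proposal B is ranked above Proposal E on 14 ballots, Proposal E above Proposal B on 17.

Proposal E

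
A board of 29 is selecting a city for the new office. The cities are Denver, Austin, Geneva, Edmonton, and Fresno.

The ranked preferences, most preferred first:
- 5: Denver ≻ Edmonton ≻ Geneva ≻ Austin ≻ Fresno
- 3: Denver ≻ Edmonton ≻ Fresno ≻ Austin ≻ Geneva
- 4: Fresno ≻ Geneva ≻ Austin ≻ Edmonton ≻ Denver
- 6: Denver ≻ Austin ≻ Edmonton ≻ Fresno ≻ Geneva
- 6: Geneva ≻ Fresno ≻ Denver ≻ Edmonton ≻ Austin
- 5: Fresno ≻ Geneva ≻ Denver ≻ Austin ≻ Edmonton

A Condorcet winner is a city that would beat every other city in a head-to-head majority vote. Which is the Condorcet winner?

Fresno vs Denver: 15–14
Fresno vs Austin: 18–11
Fresno vs Geneva: 18–11
Fresno vs Edmonton: 15–14
Fresno beats every other city.

Fresno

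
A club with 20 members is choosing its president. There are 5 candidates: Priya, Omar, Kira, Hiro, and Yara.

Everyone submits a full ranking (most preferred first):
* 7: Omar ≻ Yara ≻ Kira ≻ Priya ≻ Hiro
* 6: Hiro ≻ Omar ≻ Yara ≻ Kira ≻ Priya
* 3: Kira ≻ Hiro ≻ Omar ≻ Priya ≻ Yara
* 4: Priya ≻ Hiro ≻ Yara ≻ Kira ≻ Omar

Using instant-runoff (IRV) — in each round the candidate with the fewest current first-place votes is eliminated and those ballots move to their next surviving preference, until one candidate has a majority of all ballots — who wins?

Round 1: Priya 4, Omar 7, Kira 3, Hiro 6, Yara 0. Yara eliminated.
Round 2: Priya 4, Omar 7, Kira 3, Hiro 6. Kira eliminated.
Round 3: Priya 4, Omar 7, Hiro 9. Priya eliminated.
Round 4: Omar 7, Hiro 13. Hiro has a majority (≥11).

Hiro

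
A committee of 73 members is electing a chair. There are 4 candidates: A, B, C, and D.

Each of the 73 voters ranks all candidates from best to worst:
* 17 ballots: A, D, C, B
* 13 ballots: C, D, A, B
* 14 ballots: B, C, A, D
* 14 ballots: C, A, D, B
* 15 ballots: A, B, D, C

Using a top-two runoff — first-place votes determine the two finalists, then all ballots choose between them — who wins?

Round 1 first-place votes: A 32, B 14, C 27, D 0. A and C advance.
Runoff: A is ranked above C on 32 ballots, C above A on 41.

C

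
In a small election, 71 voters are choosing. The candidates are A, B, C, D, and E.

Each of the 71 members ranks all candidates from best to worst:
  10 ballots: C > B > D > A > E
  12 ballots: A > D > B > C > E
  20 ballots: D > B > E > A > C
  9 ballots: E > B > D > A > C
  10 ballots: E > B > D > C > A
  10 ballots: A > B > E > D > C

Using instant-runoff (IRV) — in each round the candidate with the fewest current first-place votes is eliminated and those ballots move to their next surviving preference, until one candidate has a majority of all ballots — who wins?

D

Round 1: A 22, B 0, C 10, D 20, E 19. B eliminated.
Round 2: A 22, C 10, D 20, E 19. C eliminated.
Round 3: A 22, D 30, E 19. E eliminated.
Round 4: A 22, D 49. D has a majority (≥36).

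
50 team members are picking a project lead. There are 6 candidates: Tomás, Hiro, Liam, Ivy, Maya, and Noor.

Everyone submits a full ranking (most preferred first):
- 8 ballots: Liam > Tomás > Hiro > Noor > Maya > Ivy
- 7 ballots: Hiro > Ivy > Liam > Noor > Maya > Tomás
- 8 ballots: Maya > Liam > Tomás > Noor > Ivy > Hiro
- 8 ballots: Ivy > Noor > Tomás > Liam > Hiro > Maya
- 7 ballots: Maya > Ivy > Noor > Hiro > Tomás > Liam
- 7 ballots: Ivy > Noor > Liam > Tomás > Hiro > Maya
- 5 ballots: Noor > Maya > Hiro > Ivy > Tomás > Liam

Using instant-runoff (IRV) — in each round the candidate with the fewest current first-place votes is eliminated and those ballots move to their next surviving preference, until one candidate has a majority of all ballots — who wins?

Maya

Round 1: Tomás 0, Hiro 7, Liam 8, Ivy 15, Maya 15, Noor 5. Tomás eliminated.
Round 2: Hiro 7, Liam 8, Ivy 15, Maya 15, Noor 5. Noor eliminated.
Round 3: Hiro 7, Liam 8, Ivy 15, Maya 20. Hiro eliminated.
Round 4: Liam 8, Ivy 22, Maya 20. Liam eliminated.
Round 5: Ivy 22, Maya 28. Maya has a majority (≥26).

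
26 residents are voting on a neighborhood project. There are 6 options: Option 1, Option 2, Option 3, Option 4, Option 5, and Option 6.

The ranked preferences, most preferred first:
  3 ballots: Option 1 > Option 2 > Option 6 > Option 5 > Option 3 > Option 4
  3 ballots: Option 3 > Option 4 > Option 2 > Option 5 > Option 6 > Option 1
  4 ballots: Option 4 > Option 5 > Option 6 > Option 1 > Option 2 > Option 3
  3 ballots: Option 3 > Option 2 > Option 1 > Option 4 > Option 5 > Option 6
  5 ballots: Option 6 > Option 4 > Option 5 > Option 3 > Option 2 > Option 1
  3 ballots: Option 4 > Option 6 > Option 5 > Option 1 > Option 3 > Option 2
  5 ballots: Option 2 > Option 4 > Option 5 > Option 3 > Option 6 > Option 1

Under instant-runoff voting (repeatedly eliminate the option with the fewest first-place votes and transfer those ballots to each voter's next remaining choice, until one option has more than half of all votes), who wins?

Option 4

Round 1: Option 1 3, Option 2 5, Option 3 6, Option 4 7, Option 5 0, Option 6 5. Option 5 eliminated.
Round 2: Option 1 3, Option 2 5, Option 3 6, Option 4 7, Option 6 5. Option 1 eliminated.
Round 3: Option 2 8, Option 3 6, Option 4 7, Option 6 5. Option 6 eliminated.
Round 4: Option 2 8, Option 3 6, Option 4 12. Option 3 eliminated.
Round 5: Option 2 11, Option 4 15. Option 4 has a majority (≥14).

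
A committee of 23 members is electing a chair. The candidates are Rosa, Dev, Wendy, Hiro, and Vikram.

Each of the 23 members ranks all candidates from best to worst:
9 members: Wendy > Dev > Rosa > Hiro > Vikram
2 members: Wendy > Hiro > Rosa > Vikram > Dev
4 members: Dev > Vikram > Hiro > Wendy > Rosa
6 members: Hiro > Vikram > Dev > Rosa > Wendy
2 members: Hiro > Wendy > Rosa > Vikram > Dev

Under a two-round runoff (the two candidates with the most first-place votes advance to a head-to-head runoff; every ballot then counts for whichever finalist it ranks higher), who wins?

Hiro

Round 1 first-place votes: Rosa 0, Dev 4, Wendy 11, Hiro 8, Vikram 0. Wendy and Hiro advance.
Runoff: Wendy is ranked above Hiro on 11 ballots, Hiro above Wendy on 12.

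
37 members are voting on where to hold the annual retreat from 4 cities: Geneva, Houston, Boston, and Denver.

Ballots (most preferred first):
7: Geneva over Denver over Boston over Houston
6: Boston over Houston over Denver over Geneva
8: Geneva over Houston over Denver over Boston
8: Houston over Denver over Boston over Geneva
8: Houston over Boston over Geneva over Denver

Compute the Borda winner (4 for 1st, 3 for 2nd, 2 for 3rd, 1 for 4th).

Houston

Geneva: 7×4 + 6×1 + 8×4 + 8×1 + 8×2 = 90
Houston: 7×1 + 6×3 + 8×3 + 8×4 + 8×4 = 113
Boston: 7×2 + 6×4 + 8×1 + 8×2 + 8×3 = 86
Denver: 7×3 + 6×2 + 8×2 + 8×3 + 8×1 = 81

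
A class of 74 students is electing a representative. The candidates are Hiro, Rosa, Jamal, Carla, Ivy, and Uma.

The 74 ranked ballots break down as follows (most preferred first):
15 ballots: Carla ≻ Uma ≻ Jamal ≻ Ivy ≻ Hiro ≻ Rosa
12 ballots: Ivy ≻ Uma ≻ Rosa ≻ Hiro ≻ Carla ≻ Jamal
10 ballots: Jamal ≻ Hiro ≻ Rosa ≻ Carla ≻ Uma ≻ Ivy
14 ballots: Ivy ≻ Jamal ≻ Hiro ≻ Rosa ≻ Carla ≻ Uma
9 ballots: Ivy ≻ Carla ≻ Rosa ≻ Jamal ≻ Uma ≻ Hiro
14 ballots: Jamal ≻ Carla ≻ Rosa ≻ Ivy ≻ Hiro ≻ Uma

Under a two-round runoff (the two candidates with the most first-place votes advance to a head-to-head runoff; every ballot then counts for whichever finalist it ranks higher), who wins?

Jamal

Round 1 first-place votes: Hiro 0, Rosa 0, Jamal 24, Carla 15, Ivy 35, Uma 0. Ivy and Jamal advance.
Runoff: Ivy is ranked above Jamal on 35 ballots, Jamal above Ivy on 39.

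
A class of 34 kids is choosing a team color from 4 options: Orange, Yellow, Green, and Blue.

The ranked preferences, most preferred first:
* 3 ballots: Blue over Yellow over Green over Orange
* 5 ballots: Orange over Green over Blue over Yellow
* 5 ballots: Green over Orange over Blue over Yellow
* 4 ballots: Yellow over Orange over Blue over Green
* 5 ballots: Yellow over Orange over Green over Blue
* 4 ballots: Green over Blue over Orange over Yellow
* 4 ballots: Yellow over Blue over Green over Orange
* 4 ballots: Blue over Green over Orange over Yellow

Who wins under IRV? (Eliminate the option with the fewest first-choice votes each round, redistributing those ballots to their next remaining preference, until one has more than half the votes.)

Green

Round 1: Orange 5, Yellow 13, Green 9, Blue 7. Orange eliminated.
Round 2: Yellow 13, Green 14, Blue 7. Blue eliminated.
Round 3: Yellow 16, Green 18. Green has a majority (≥18).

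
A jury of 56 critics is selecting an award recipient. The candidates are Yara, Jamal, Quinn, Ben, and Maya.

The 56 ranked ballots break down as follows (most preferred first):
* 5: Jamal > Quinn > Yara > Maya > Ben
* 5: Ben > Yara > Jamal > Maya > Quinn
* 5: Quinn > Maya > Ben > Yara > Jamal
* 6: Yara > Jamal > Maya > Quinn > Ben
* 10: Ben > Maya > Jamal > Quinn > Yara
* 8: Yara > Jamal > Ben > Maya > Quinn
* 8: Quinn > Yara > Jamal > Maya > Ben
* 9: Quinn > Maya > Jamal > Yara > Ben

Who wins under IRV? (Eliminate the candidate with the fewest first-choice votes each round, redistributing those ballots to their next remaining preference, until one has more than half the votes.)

Quinn

Round 1: Yara 14, Jamal 5, Quinn 22, Ben 15, Maya 0. Maya eliminated.
Round 2: Yara 14, Jamal 5, Quinn 22, Ben 15. Jamal eliminated.
Round 3: Yara 14, Quinn 27, Ben 15. Yara eliminated.
Round 4: Quinn 33, Ben 23. Quinn has a majority (≥29).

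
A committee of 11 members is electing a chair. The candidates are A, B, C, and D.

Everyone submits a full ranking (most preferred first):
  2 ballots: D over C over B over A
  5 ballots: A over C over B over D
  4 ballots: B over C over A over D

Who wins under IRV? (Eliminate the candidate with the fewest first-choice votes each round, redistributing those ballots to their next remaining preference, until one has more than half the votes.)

Round 1: A 5, B 4, C 0, D 2. C eliminated.
Round 2: A 5, B 4, D 2. D eliminated.
Round 3: A 5, B 6. B has a majority (≥6).

B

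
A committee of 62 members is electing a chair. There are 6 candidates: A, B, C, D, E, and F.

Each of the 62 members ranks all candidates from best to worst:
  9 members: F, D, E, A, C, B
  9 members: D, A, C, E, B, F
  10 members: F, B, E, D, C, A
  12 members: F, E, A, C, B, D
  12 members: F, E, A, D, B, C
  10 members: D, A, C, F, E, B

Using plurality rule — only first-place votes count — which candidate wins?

F

First-place votes: A 0, B 0, C 0, D 19, E 0, F 43.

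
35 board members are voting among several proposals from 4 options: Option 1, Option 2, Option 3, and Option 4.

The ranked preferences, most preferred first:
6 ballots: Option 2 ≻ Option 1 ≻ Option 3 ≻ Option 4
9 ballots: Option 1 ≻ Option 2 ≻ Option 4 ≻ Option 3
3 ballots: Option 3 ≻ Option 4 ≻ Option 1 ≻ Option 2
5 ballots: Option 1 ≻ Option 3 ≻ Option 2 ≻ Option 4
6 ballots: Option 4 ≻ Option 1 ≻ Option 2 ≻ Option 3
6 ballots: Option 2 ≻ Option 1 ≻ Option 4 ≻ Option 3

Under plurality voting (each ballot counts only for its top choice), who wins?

Option 1

First-place votes: Option 1 14, Option 2 12, Option 3 3, Option 4 6.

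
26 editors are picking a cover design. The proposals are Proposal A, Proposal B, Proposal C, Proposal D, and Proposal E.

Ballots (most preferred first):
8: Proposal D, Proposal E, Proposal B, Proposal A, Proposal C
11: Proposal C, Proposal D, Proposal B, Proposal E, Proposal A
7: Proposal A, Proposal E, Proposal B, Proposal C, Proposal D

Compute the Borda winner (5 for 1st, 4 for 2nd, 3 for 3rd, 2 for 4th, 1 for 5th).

Proposal D

Proposal A: 8×2 + 11×1 + 7×5 = 62
Proposal B: 8×3 + 11×3 + 7×3 = 78
Proposal C: 8×1 + 11×5 + 7×2 = 77
Proposal D: 8×5 + 11×4 + 7×1 = 91
Proposal E: 8×4 + 11×2 + 7×4 = 82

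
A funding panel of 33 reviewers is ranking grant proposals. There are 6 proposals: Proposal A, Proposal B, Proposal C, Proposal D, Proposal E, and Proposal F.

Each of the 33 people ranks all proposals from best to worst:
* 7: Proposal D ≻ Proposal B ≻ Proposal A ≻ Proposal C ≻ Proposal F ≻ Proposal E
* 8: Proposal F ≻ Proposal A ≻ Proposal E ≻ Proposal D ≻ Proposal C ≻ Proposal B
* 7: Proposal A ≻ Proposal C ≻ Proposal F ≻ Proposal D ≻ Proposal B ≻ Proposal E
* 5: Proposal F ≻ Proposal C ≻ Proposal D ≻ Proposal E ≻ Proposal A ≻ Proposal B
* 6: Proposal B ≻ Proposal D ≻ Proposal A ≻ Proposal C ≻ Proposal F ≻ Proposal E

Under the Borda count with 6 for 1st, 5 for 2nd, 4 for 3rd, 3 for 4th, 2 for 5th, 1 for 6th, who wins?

Proposal A: 7×4 + 8×5 + 7×6 + 5×2 + 6×4 = 144
Proposal B: 7×5 + 8×1 + 7×2 + 5×1 + 6×6 = 98
Proposal C: 7×3 + 8×2 + 7×5 + 5×5 + 6×3 = 115
Proposal D: 7×6 + 8×3 + 7×3 + 5×4 + 6×5 = 137
Proposal E: 7×1 + 8×4 + 7×1 + 5×3 + 6×1 = 67
Proposal F: 7×2 + 8×6 + 7×4 + 5×6 + 6×2 = 132

Proposal A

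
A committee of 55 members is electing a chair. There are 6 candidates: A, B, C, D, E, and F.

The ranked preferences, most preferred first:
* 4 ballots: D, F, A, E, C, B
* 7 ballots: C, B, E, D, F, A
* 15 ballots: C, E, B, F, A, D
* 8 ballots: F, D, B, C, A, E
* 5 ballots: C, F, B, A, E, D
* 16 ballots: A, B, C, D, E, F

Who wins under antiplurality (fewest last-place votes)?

C

Last-place votes: A 7, B 4, C 0, D 20, E 8, F 16.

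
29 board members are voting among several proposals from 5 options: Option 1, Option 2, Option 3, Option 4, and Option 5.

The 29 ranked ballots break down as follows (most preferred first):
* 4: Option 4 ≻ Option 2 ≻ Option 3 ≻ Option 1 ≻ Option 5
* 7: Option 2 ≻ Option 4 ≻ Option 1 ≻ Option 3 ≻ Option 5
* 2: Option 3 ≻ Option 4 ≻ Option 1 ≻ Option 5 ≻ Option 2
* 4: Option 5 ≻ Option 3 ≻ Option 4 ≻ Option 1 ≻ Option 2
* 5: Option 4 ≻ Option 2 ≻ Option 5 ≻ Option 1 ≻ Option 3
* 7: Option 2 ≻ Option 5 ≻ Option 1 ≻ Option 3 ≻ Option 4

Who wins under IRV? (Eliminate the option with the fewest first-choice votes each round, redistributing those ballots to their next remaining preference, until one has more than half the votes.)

Round 1: Option 1 0, Option 2 14, Option 3 2, Option 4 9, Option 5 4. Option 1 eliminated.
Round 2: Option 2 14, Option 3 2, Option 4 9, Option 5 4. Option 3 eliminated.
Round 3: Option 2 14, Option 4 11, Option 5 4. Option 5 eliminated.
Round 4: Option 2 14, Option 4 15. Option 4 has a majority (≥15).

Option 4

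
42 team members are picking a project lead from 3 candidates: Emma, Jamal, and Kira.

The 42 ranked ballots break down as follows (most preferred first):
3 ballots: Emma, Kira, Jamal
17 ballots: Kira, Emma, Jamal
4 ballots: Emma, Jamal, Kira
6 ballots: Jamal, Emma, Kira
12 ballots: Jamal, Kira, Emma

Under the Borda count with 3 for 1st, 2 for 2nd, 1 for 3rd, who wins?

Emma: 3×3 + 17×2 + 4×3 + 6×2 + 12×1 = 79
Jamal: 3×1 + 17×1 + 4×2 + 6×3 + 12×3 = 82
Kira: 3×2 + 17×3 + 4×1 + 6×1 + 12×2 = 91

Kira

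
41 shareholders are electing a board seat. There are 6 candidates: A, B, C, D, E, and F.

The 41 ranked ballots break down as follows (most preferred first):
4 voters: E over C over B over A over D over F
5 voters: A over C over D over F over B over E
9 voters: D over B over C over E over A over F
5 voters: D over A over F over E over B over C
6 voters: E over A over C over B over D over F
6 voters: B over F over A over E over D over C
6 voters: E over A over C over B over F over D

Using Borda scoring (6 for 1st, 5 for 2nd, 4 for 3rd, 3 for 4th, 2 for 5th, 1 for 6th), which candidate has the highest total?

A

A: 4×3 + 5×6 + 9×2 + 5×5 + 6×5 + 6×4 + 6×5 = 169
B: 4×4 + 5×2 + 9×5 + 5×2 + 6×3 + 6×6 + 6×3 = 153
C: 4×5 + 5×5 + 9×4 + 5×1 + 6×4 + 6×1 + 6×4 = 140
D: 4×2 + 5×4 + 9×6 + 5×6 + 6×2 + 6×2 + 6×1 = 142
E: 4×6 + 5×1 + 9×3 + 5×3 + 6×6 + 6×3 + 6×6 = 161
F: 4×1 + 5×3 + 9×1 + 5×4 + 6×1 + 6×5 + 6×2 = 96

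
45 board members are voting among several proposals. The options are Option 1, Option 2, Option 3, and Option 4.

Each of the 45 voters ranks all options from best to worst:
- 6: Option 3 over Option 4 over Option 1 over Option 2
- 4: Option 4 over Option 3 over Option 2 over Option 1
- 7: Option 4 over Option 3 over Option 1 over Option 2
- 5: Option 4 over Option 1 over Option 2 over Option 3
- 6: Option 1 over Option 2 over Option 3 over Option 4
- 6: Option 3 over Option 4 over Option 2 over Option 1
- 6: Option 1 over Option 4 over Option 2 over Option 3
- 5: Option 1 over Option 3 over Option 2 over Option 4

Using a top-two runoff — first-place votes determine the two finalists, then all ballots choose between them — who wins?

Option 4

Round 1 first-place votes: Option 1 17, Option 2 0, Option 3 12, Option 4 16. Option 1 and Option 4 advance.
Runoff: Option 1 is ranked above Option 4 on 17 ballots, Option 4 above Option 1 on 28.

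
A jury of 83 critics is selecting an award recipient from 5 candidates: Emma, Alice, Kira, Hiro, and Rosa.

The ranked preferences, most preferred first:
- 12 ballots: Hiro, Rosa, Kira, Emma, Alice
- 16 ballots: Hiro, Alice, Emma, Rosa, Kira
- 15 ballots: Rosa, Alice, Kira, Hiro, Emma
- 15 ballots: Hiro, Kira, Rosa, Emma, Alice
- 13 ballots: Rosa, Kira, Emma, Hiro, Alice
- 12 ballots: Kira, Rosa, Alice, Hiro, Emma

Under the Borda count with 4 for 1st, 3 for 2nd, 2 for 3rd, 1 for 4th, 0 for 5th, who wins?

Rosa

Emma: 12×1 + 16×2 + 15×0 + 15×1 + 13×2 + 12×0 = 85
Alice: 12×0 + 16×3 + 15×3 + 15×0 + 13×0 + 12×2 = 117
Kira: 12×2 + 16×0 + 15×2 + 15×3 + 13×3 + 12×4 = 186
Hiro: 12×4 + 16×4 + 15×1 + 15×4 + 13×1 + 12×1 = 212
Rosa: 12×3 + 16×1 + 15×4 + 15×2 + 13×4 + 12×3 = 230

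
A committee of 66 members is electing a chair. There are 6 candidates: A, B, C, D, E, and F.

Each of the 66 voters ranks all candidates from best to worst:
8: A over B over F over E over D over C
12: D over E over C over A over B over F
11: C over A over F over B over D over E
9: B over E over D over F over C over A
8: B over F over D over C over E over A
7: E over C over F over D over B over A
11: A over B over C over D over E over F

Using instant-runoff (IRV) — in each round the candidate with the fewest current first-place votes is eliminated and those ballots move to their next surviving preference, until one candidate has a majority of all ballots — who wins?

C

Round 1: A 19, B 17, C 11, D 12, E 7, F 0. F eliminated.
Round 2: A 19, B 17, C 11, D 12, E 7. E eliminated.
Round 3: A 19, B 17, C 18, D 12. D eliminated.
Round 4: A 19, B 17, C 30. B eliminated.
Round 5: A 19, C 47. C has a majority (≥34).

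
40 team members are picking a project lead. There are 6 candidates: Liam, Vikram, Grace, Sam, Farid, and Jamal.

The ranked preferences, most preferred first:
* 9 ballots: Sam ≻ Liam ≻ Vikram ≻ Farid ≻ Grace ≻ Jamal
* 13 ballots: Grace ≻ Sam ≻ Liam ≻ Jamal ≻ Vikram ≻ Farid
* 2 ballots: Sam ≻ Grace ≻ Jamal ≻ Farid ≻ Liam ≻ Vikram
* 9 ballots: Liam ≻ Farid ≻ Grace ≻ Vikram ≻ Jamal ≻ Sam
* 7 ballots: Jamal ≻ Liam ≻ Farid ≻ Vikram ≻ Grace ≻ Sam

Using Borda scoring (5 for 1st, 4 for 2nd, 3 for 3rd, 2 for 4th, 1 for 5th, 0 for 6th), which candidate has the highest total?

Liam

Liam: 9×4 + 13×3 + 2×1 + 9×5 + 7×4 = 150
Vikram: 9×3 + 13×1 + 2×0 + 9×2 + 7×2 = 72
Grace: 9×1 + 13×5 + 2×4 + 9×3 + 7×1 = 116
Sam: 9×5 + 13×4 + 2×5 + 9×0 + 7×0 = 107
Farid: 9×2 + 13×0 + 2×2 + 9×4 + 7×3 = 79
Jamal: 9×0 + 13×2 + 2×3 + 9×1 + 7×5 = 76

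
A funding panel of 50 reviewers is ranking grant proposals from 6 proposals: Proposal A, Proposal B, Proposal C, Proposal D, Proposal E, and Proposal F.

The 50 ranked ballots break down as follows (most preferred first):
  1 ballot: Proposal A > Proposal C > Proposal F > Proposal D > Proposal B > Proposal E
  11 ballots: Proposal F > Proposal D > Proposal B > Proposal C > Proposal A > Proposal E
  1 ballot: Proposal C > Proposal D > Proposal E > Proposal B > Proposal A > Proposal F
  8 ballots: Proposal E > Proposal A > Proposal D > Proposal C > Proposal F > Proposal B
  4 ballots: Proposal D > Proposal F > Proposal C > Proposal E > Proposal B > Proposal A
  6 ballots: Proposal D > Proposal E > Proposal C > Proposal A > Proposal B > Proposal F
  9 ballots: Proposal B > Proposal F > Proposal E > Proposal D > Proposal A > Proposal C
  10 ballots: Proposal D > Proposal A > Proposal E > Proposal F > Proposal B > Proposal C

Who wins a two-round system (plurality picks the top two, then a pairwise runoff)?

Round 1 first-place votes: Proposal A 1, Proposal B 9, Proposal C 1, Proposal D 20, Proposal E 8, Proposal F 11. Proposal D and Proposal F advance.
Runoff: Proposal D is ranked above Proposal F on 29 ballots, Proposal F above Proposal D on 21.

Proposal D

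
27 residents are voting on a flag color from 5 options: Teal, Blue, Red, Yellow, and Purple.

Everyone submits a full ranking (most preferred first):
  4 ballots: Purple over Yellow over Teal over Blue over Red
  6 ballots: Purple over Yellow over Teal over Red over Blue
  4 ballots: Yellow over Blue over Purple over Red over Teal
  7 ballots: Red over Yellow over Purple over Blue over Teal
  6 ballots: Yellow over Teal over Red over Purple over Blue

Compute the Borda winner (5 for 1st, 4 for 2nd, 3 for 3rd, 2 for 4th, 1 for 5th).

Teal: 4×3 + 6×3 + 4×1 + 7×1 + 6×4 = 65
Blue: 4×2 + 6×1 + 4×4 + 7×2 + 6×1 = 50
Red: 4×1 + 6×2 + 4×2 + 7×5 + 6×3 = 77
Yellow: 4×4 + 6×4 + 4×5 + 7×4 + 6×5 = 118
Purple: 4×5 + 6×5 + 4×3 + 7×3 + 6×2 = 95

Yellow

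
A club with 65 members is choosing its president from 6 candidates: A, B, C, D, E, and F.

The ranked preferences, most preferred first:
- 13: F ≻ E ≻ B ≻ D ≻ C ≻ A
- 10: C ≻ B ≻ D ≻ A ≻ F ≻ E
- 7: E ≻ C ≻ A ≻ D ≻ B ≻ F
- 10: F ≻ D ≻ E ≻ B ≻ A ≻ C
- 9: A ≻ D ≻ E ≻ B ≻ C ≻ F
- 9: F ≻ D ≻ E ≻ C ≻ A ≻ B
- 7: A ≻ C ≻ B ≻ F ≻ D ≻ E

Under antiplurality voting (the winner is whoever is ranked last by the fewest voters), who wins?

D

Last-place votes: A 13, B 9, C 10, D 0, E 17, F 16.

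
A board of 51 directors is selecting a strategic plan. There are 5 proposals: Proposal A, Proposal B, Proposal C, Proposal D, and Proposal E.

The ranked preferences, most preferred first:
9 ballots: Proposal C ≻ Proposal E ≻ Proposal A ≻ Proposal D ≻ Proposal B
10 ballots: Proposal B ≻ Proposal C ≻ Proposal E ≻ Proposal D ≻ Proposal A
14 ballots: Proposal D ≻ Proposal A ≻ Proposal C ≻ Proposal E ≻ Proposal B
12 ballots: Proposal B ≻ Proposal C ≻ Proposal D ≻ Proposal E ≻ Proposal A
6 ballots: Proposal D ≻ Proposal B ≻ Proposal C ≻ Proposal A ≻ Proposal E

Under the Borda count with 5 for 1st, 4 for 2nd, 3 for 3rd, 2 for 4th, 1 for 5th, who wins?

Proposal C

Proposal A: 9×3 + 10×1 + 14×4 + 12×1 + 6×2 = 117
Proposal B: 9×1 + 10×5 + 14×1 + 12×5 + 6×4 = 157
Proposal C: 9×5 + 10×4 + 14×3 + 12×4 + 6×3 = 193
Proposal D: 9×2 + 10×2 + 14×5 + 12×3 + 6×5 = 174
Proposal E: 9×4 + 10×3 + 14×2 + 12×2 + 6×1 = 124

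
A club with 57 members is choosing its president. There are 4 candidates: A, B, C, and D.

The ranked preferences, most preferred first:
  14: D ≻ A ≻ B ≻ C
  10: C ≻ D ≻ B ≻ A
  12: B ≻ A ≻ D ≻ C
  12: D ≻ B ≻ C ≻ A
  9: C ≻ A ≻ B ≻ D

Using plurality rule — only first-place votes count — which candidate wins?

First-place votes: A 0, B 12, C 19, D 26.

D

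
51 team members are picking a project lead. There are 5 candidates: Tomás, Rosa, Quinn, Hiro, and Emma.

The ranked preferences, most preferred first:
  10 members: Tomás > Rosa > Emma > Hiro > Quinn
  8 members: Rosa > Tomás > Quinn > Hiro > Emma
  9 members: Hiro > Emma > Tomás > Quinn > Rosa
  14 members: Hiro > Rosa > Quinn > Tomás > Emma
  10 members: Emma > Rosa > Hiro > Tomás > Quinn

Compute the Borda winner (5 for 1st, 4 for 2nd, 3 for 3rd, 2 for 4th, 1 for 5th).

Tomás: 10×5 + 8×4 + 9×3 + 14×2 + 10×2 = 157
Rosa: 10×4 + 8×5 + 9×1 + 14×4 + 10×4 = 185
Quinn: 10×1 + 8×3 + 9×2 + 14×3 + 10×1 = 104
Hiro: 10×2 + 8×2 + 9×5 + 14×5 + 10×3 = 181
Emma: 10×3 + 8×1 + 9×4 + 14×1 + 10×5 = 138

Rosa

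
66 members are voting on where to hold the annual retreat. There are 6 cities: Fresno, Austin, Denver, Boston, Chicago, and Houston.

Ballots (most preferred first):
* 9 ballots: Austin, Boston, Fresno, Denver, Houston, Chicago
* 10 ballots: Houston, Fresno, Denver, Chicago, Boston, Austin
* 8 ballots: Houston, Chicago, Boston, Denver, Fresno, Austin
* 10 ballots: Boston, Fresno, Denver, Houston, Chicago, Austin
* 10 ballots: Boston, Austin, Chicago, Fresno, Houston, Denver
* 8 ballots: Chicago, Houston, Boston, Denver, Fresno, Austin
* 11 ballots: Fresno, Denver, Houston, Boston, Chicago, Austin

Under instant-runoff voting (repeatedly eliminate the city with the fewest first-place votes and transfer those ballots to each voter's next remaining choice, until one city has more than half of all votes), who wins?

Houston

Round 1: Fresno 11, Austin 9, Denver 0, Boston 20, Chicago 8, Houston 18. Denver eliminated.
Round 2: Fresno 11, Austin 9, Boston 20, Chicago 8, Houston 18. Chicago eliminated.
Round 3: Fresno 11, Austin 9, Boston 20, Houston 26. Austin eliminated.
Round 4: Fresno 11, Boston 29, Houston 26. Fresno eliminated.
Round 5: Boston 29, Houston 37. Houston has a majority (≥34).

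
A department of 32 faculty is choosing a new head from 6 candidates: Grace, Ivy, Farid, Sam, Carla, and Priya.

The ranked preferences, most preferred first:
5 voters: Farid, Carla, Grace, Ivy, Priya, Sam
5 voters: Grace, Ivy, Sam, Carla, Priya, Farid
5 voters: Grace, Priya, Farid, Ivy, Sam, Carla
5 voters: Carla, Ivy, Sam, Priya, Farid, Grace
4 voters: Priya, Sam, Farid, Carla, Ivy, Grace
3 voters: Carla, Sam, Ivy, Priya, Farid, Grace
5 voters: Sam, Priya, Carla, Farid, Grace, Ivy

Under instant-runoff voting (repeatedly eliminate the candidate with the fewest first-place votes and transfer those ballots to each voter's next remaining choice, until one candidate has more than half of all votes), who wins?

Carla

Round 1: Grace 10, Ivy 0, Farid 5, Sam 5, Carla 8, Priya 4. Ivy eliminated.
Round 2: Grace 10, Farid 5, Sam 5, Carla 8, Priya 4. Priya eliminated.
Round 3: Grace 10, Farid 5, Sam 9, Carla 8. Farid eliminated.
Round 4: Grace 10, Sam 9, Carla 13. Sam eliminated.
Round 5: Grace 10, Carla 22. Carla has a majority (≥17).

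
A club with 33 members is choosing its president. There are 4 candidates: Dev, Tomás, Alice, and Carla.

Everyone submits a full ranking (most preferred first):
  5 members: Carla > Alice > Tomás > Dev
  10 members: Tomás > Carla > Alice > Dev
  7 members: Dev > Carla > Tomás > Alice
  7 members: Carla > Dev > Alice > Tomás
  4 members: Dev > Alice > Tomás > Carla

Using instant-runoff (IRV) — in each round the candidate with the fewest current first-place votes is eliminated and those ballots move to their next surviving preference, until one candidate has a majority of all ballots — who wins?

Carla

Round 1: Dev 11, Tomás 10, Alice 0, Carla 12. Alice eliminated.
Round 2: Dev 11, Tomás 10, Carla 12. Tomás eliminated.
Round 3: Dev 11, Carla 22. Carla has a majority (≥17).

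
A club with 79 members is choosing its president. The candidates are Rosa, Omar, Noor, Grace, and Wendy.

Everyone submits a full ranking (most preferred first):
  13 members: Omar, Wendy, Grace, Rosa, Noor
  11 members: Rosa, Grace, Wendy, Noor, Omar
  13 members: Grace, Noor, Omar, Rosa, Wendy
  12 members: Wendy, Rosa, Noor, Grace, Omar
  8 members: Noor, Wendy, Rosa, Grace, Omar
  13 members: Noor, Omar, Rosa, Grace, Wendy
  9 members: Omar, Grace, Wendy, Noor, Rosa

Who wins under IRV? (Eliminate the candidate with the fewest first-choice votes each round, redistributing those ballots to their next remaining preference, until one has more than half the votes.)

Round 1: Rosa 11, Omar 22, Noor 21, Grace 13, Wendy 12. Rosa eliminated.
Round 2: Omar 22, Noor 21, Grace 24, Wendy 12. Wendy eliminated.
Round 3: Omar 22, Noor 33, Grace 24. Omar eliminated.
Round 4: Noor 33, Grace 46. Grace has a majority (≥40).

Grace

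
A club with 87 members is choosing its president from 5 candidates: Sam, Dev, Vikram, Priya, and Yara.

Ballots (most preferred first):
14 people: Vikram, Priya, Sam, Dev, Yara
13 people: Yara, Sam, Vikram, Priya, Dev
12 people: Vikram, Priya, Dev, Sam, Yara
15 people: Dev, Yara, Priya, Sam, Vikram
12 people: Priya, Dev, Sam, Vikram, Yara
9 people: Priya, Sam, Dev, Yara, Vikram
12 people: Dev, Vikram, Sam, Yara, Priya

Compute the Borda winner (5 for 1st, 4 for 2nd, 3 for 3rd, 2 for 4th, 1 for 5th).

Sam: 14×3 + 13×4 + 12×2 + 15×2 + 12×3 + 9×4 + 12×3 = 256
Dev: 14×2 + 13×1 + 12×3 + 15×5 + 12×4 + 9×3 + 12×5 = 287
Vikram: 14×5 + 13×3 + 12×5 + 15×1 + 12×2 + 9×1 + 12×4 = 265
Priya: 14×4 + 13×2 + 12×4 + 15×3 + 12×5 + 9×5 + 12×1 = 292
Yara: 14×1 + 13×5 + 12×1 + 15×4 + 12×1 + 9×2 + 12×2 = 205

Priya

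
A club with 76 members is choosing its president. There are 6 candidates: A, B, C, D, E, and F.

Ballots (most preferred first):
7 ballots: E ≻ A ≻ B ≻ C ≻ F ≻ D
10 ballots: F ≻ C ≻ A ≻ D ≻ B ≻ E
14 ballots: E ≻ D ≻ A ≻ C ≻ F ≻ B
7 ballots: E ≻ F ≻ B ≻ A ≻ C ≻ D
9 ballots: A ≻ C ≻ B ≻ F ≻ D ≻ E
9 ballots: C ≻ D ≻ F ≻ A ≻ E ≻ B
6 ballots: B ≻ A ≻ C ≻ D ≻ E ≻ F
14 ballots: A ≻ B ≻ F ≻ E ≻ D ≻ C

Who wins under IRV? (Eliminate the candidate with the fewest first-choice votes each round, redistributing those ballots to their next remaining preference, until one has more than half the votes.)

Round 1: A 23, B 6, C 9, D 0, E 28, F 10. D eliminated.
Round 2: A 23, B 6, C 9, E 28, F 10. B eliminated.
Round 3: A 29, C 9, E 28, F 10. C eliminated.
Round 4: A 29, E 28, F 19. F eliminated.
Round 5: A 48, E 28. A has a majority (≥39).

A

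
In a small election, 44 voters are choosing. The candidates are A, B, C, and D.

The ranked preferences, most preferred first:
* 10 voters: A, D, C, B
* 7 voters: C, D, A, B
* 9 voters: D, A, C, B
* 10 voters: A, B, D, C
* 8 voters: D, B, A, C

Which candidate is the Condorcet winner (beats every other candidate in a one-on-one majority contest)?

D

D vs A: 24–20
D vs B: 34–10
D vs C: 37–7
D beats every other candidate.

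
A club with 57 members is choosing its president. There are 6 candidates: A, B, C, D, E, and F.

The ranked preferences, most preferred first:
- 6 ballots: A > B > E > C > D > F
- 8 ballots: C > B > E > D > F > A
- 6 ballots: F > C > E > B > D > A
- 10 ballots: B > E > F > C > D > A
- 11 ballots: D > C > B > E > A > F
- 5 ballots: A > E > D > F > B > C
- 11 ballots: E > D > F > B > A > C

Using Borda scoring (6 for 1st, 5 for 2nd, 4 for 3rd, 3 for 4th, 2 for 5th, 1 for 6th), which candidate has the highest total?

A: 6×6 + 8×1 + 6×1 + 10×1 + 11×2 + 5×6 + 11×2 = 134
B: 6×5 + 8×5 + 6×3 + 10×6 + 11×4 + 5×2 + 11×3 = 235
C: 6×3 + 8×6 + 6×5 + 10×3 + 11×5 + 5×1 + 11×1 = 197
D: 6×2 + 8×3 + 6×2 + 10×2 + 11×6 + 5×4 + 11×5 = 209
E: 6×4 + 8×4 + 6×4 + 10×5 + 11×3 + 5×5 + 11×6 = 254
F: 6×1 + 8×2 + 6×6 + 10×4 + 11×1 + 5×3 + 11×4 = 168

E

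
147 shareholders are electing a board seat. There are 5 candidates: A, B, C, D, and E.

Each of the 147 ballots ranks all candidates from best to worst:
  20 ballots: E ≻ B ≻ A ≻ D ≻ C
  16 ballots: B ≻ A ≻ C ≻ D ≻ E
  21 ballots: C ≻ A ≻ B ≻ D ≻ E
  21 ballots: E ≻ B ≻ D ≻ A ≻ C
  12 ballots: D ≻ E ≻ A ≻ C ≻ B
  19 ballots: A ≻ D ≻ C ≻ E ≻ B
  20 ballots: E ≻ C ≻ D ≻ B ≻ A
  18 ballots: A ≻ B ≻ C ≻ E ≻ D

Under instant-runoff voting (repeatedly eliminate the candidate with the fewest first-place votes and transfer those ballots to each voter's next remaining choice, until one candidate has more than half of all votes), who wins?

A

Round 1: A 37, B 16, C 21, D 12, E 61. D eliminated.
Round 2: A 37, B 16, C 21, E 73. B eliminated.
Round 3: A 53, C 21, E 73. C eliminated.
Round 4: A 74, E 73. A has a majority (≥74).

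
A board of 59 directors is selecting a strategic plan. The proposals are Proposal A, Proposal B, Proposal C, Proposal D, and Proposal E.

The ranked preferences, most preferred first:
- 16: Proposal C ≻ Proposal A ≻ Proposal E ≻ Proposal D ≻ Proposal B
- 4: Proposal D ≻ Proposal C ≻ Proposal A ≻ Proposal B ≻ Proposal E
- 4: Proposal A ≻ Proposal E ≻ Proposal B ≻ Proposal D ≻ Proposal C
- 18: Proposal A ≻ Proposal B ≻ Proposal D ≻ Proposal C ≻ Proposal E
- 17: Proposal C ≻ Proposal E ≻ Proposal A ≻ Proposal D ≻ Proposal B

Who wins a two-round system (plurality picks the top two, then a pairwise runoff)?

Proposal C

Round 1 first-place votes: Proposal A 22, Proposal B 0, Proposal C 33, Proposal D 4, Proposal E 0. Proposal C and Proposal A advance.
Runoff: Proposal C is ranked above Proposal A on 37 ballots, Proposal A above Proposal C on 22.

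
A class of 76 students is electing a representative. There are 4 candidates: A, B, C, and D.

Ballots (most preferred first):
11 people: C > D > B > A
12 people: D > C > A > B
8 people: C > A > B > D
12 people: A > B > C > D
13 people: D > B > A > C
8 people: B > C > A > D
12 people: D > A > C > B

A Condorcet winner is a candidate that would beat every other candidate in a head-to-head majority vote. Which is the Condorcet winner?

C

C vs A: 39–37
C vs B: 43–33
C vs D: 39–37
C beats every other candidate.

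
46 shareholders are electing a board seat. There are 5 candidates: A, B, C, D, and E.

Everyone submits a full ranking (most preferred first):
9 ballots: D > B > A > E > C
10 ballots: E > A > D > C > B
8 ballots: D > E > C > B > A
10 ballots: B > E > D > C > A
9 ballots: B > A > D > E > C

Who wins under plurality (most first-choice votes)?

First-place votes: A 0, B 19, C 0, D 17, E 10.

B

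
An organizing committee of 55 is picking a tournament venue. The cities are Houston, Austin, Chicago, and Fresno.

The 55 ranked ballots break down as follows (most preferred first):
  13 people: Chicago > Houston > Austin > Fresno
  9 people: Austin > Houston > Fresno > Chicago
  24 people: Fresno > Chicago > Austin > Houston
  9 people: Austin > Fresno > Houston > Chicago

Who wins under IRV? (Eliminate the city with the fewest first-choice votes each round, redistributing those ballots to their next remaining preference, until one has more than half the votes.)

Round 1: Houston 0, Austin 18, Chicago 13, Fresno 24. Houston eliminated.
Round 2: Austin 18, Chicago 13, Fresno 24. Chicago eliminated.
Round 3: Austin 31, Fresno 24. Austin has a majority (≥28).

Austin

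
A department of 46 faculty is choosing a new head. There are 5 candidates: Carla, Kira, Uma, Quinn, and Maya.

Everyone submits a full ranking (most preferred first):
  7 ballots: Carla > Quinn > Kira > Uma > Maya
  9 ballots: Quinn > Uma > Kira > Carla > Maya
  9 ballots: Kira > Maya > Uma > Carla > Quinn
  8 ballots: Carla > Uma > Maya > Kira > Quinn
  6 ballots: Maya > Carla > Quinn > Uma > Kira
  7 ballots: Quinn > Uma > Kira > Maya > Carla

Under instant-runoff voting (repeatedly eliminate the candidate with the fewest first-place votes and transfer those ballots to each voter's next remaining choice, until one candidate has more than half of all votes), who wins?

Round 1: Carla 15, Kira 9, Uma 0, Quinn 16, Maya 6. Uma eliminated.
Round 2: Carla 15, Kira 9, Quinn 16, Maya 6. Maya eliminated.
Round 3: Carla 21, Kira 9, Quinn 16. Kira eliminated.
Round 4: Carla 30, Quinn 16. Carla has a majority (≥24).

Carla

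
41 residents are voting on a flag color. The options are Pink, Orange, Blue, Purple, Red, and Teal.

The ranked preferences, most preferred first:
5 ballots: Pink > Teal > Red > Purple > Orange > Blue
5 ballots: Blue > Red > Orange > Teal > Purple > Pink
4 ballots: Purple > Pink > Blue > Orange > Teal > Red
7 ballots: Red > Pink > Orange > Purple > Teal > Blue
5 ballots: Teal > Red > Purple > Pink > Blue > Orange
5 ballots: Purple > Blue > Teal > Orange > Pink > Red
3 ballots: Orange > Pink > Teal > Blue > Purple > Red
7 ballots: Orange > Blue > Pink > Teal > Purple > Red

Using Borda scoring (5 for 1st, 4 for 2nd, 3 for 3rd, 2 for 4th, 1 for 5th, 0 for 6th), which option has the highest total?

Pink

Pink: 5×5 + 5×0 + 4×4 + 7×4 + 5×2 + 5×1 + 3×4 + 7×3 = 117
Orange: 5×1 + 5×3 + 4×2 + 7×3 + 5×0 + 5×2 + 3×5 + 7×5 = 109
Blue: 5×0 + 5×5 + 4×3 + 7×0 + 5×1 + 5×4 + 3×2 + 7×4 = 96
Purple: 5×2 + 5×1 + 4×5 + 7×2 + 5×3 + 5×5 + 3×1 + 7×1 = 99
Red: 5×3 + 5×4 + 4×0 + 7×5 + 5×4 + 5×0 + 3×0 + 7×0 = 90
Teal: 5×4 + 5×2 + 4×1 + 7×1 + 5×5 + 5×3 + 3×3 + 7×2 = 104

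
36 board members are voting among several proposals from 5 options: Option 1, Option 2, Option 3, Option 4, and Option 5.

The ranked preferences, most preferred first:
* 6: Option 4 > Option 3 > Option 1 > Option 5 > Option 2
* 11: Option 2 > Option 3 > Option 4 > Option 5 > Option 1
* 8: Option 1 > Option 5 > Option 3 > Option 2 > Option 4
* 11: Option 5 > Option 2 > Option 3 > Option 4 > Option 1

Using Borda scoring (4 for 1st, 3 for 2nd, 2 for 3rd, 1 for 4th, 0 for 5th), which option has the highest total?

Option 1: 6×2 + 11×0 + 8×4 + 11×0 = 44
Option 2: 6×0 + 11×4 + 8×1 + 11×3 = 85
Option 3: 6×3 + 11×3 + 8×2 + 11×2 = 89
Option 4: 6×4 + 11×2 + 8×0 + 11×1 = 57
Option 5: 6×1 + 11×1 + 8×3 + 11×4 = 85

Option 3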